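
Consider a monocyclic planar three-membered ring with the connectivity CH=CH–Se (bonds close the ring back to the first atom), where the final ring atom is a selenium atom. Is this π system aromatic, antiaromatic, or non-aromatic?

Antiaromatic

All ring atoms are sp² and supply a p orbital to the ring (each doubly-bonded ring atom is sp² with one p-orbital electron; the selenium donates one lone pair from its p orbital); the conjugation is uninterrupted.
Counting π electrons: 1 × 2 = 2 from the double-bond unit + 2 from the Se atom = 4.
4 = 4(1); a planar, fully conjugated 4n system is antiaromatic.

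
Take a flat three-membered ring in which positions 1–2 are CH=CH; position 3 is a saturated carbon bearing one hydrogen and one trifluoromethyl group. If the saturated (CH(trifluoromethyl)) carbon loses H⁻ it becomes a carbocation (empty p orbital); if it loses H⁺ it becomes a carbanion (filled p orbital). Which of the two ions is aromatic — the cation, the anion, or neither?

The cation

In both ions every ring atom is sp² and contributes a p orbital, so both rings are fully conjugated.
Cation: 1 × 2 + 0 = 2 π electrons → 4(0)+2, aromatic.
Anion: 1 × 2 + 2 = 4 π electrons → 4(1), antiaromatic.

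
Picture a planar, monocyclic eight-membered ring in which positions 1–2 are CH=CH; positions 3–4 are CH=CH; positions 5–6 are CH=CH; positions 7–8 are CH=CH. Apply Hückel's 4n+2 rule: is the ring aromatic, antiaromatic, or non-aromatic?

All ring atoms are sp² and supply a p orbital to the ring (each doubly-bonded ring atom is sp² with one p-orbital electron); the conjugation is uninterrupted.
Adding the contributions, 4 × 2 = 8 from the 4 double-bond units.
8 is a 4n count (n = 2), so the planar conjugated ring is antiaromatic.

Antiaromatic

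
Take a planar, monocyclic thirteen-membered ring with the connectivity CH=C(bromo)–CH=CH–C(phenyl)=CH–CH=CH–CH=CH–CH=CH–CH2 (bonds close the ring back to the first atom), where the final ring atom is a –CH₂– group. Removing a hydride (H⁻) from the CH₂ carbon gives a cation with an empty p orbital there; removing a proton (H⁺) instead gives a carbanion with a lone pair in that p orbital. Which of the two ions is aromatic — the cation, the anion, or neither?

The anion

Both ions have a continuous loop of p orbitals — each ring atom is sp².
Cation: 6 × 2 + 0 = 12 π electrons → 4(3), antiaromatic.
Anion: 6 × 2 + 2 = 14 π electrons → 4(3)+2, aromatic.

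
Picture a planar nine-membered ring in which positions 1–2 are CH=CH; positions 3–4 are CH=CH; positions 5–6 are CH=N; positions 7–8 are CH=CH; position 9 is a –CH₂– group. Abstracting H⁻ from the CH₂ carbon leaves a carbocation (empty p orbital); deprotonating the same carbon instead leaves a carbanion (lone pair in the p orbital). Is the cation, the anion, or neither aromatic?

Once that carbon is sp², every ring atom has a p orbital and both ions are fully conjugated.
Cation: 4 × 2 + 0 = 8 π electrons → 4(2), antiaromatic.
Anion: 4 × 2 + 2 = 10 π electrons → 4(2)+2, aromatic.

The anion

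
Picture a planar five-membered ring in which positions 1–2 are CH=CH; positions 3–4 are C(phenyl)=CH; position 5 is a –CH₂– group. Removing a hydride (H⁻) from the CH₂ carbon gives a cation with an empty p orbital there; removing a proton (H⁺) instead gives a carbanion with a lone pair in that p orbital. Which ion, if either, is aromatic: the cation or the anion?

The anion

In both ions every ring atom is sp² and contributes a p orbital, so both rings are fully conjugated.
Cation: 2 × 2 + 0 = 4 π electrons → 4(1), antiaromatic.
Anion: 2 × 2 + 2 = 6 π electrons → 4(1)+2, aromatic.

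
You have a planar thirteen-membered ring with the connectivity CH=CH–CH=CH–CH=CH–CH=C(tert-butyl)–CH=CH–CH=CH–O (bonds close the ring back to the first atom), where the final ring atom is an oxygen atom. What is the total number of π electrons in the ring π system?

All ring atoms are sp² and supply a p orbital to the ring (the double-bond atoms are sp², each contributing one p electron; the oxygen donates one lone pair from its p orbital); the conjugation is uninterrupted.
Tallying contributions gives 6 × 2 = 12 from the double-bond units + 2 from the O atom = 14.

14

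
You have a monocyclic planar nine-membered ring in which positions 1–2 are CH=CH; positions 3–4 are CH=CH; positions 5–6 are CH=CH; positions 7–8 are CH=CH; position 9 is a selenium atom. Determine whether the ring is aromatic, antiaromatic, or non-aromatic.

Aromatic

Every ring atom contributes a p orbital perpendicular to the ring (each doubly-bonded ring atom is sp² with one p-orbital electron; the selenium donates one lone pair from its p orbital), so the π system is cyclic and fully conjugated.
Adding the contributions, 4 × 2 = 8 from the double-bond units + 2 from the Se atom = 10.
10 = 4(2) + 2, which satisfies Hückel's 4n+2 rule.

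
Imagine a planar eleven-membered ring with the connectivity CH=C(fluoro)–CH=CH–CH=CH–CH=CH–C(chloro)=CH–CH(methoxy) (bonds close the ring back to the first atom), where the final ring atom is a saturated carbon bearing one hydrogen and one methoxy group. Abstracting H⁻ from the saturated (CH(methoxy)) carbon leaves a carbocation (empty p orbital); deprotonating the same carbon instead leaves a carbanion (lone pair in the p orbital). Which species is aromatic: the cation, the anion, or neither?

Once that carbon is sp², every ring atom has a p orbital and both ions are fully conjugated.
Cation: 5 × 2 + 0 = 10 π electrons → 4(2)+2, aromatic.
Anion: 5 × 2 + 2 = 12 π electrons → 4(3), antiaromatic.

The cation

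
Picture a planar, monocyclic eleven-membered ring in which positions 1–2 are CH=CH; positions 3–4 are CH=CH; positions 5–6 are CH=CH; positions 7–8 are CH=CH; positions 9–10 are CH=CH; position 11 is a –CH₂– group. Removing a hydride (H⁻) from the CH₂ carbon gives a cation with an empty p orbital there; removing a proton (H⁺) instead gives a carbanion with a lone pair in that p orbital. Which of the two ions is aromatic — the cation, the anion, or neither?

In both ions every ring atom is sp² and contributes a p orbital, so both rings are fully conjugated.
Cation: 5 × 2 + 0 = 10 π electrons → 4(2)+2, aromatic.
Anion: 5 × 2 + 2 = 12 π electrons → 4(3), antiaromatic.

The cation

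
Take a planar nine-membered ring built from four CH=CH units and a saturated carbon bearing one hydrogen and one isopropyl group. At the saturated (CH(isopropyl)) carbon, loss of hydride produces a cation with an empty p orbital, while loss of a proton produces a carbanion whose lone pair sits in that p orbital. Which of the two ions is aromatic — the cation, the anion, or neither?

Once that carbon is sp², every ring atom has a p orbital and both ions are fully conjugated.
Cation: 4 × 2 + 0 = 8 π electrons → 4(2), antiaromatic.
Anion: 4 × 2 + 2 = 10 π electrons → 4(2)+2, aromatic.

The anion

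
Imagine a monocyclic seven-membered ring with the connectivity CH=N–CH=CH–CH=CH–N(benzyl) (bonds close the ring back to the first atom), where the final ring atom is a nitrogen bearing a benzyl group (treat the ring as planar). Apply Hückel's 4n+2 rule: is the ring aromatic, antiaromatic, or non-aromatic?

Antiaromatic

All ring atoms are sp² and supply a p orbital to the ring (each doubly-bonded ring atom is sp² with one p-orbital electron; each sp² =N– keeps its lone pair in-plane and puts one electron into the π system; the pyrrole-type nitrogen donates its lone pair from the p orbital); the conjugation is uninterrupted.
π-electron count: 3 × 2 = 6 from the double-bond units + 2 from the N(benzyl) atom = 8.
A 4n π count (8, n = 2) in a planar conjugated ring means antiaromatic.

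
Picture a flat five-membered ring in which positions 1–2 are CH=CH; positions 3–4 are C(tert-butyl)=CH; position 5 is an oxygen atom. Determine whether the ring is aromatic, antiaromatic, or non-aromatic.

The p orbitals form a continuous loop: each doubly-bonded ring atom is sp² with one p-orbital electron; the oxygen donates one lone pair from its p orbital. The ring is fully conjugated.
Tallying contributions gives 2 × 2 = 4 from the double-bond units + 2 from the O atom = 6.
With 6 π electrons (n = 1), the Hückel 4n+2 condition holds.

Aromatic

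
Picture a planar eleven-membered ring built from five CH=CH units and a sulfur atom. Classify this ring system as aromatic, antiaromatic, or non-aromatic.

Every ring atom contributes a p orbital perpendicular to the ring (the double-bond atoms are sp², each contributing one p electron; the sulfur donates one lone pair from its p orbital), so the π system is cyclic and fully conjugated.
Tallying contributions gives 5 × 2 = 10 from the double-bond units + 2 from the S atom = 12.
12 = 4(3); a planar, fully conjugated 4n system is antiaromatic.

Antiaromatic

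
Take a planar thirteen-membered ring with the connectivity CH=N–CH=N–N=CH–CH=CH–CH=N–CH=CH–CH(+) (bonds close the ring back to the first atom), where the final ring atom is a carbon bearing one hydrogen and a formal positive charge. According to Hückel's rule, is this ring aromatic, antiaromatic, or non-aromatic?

The p orbitals form a continuous loop: each doubly-bonded ring atom is sp² with one p-orbital electron; each =N– nitrogen is pyridine-type (lone pair in the sp² plane, one electron in the p orbital); the carbocation has an empty p orbital. The ring is fully conjugated.
Tallying contributions gives 6 × 2 = 12 from the double-bond units + 0 from the CH(+) atom = 12.
12 is a 4n count (n = 3), so the planar conjugated ring is antiaromatic.

Antiaromatic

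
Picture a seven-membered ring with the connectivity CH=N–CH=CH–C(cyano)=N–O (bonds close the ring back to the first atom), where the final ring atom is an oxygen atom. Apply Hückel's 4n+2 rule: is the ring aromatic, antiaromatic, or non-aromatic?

Check conjugation: the double-bond atoms are sp², each contributing one p electron; each =N– nitrogen is pyridine-type (lone pair in the sp² plane, one electron in the p orbital); the oxygen donates one lone pair from its p orbital — every position has a p orbital, so the cyclic π system is continuous.
Counting π electrons: 3 × 2 = 6 from the double-bond units + 2 from the O atom = 8.
A 4n π count (8, n = 2) in a planar conjugated ring means antiaromatic.

Antiaromatic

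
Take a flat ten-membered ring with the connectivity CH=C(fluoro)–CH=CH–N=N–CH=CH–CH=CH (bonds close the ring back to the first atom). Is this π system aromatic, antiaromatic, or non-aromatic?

The p orbitals form a continuous loop: each doubly-bonded ring atom is sp² with one p-orbital electron; each sp² =N– keeps its lone pair in-plane and puts one electron into the π system. The ring is fully conjugated.
Tallying contributions gives 5 × 2 = 10 from the 5 double-bond units.
10 = 4(2) + 2, which satisfies Hückel's 4n+2 rule.

Aromatic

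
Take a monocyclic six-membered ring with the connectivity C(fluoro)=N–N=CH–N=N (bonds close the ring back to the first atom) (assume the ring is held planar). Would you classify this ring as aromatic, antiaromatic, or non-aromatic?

Aromatic

The p orbitals form a continuous loop: every atom in a ring double bond is sp² and brings one electron to the p orbital; each sp² =N– keeps its lone pair in-plane and puts one electron into the π system. The ring is fully conjugated.
Tallying contributions gives 3 × 2 = 6 from the 3 double-bond units.
6 = 4(1) + 2, which satisfies Hückel's 4n+2 rule.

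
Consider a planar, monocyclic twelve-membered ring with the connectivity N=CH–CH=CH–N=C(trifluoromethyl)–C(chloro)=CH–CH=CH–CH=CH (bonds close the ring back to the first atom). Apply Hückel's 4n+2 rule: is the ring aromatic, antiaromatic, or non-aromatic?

Antiaromatic

The p orbitals form a continuous loop: each doubly-bonded ring atom is sp² with one p-orbital electron; each =N– nitrogen is pyridine-type (lone pair in the sp² plane, one electron in the p orbital). The ring is fully conjugated.
Tallying contributions gives 6 × 2 = 12 from the 6 double-bond units.
With 12 = 4·3 π electrons, Hückel's rule classifies the planar ring as antiaromatic.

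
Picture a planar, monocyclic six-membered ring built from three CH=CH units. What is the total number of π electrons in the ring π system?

6

Check conjugation: each doubly-bonded ring atom is sp² with one p-orbital electron — every position has a p orbital, so the cyclic π system is continuous.
Counting π electrons: 3 × 2 = 6 from the 3 double-bond units.
(The species described is benzene.)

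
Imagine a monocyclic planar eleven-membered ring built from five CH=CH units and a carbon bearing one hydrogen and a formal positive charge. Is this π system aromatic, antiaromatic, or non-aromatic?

Every ring atom contributes a p orbital perpendicular to the ring (each doubly-bonded ring atom is sp² with one p-orbital electron; the carbocation has an empty p orbital), so the π system is cyclic and fully conjugated.
Adding the contributions, 5 × 2 = 10 from the double-bond units + 0 from the CH(+) atom = 10.
Since 10 = 4·2 + 2, the ring meets the 4n+2 criterion.

Aromatic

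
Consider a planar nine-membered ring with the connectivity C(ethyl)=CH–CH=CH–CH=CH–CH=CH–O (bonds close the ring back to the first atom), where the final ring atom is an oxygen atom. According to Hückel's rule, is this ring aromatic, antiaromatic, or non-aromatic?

All ring atoms are sp² and supply a p orbital to the ring (each doubly-bonded ring atom is sp² with one p-orbital electron; the oxygen donates one lone pair from its p orbital); the conjugation is uninterrupted.
Tallying contributions gives 4 × 2 = 8 from the double-bond units + 2 from the O atom = 10.
Since 10 = 4·2 + 2, the ring meets the 4n+2 criterion.

Aromatic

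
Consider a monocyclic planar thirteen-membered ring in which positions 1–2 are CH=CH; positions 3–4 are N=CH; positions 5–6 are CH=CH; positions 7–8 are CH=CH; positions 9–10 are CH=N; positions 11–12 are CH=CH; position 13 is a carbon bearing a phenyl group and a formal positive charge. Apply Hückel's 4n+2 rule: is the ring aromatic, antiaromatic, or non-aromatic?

Every ring atom contributes a p orbital perpendicular to the ring (each doubly-bonded ring atom is sp² with one p-orbital electron; the doubly-bonded nitrogens are pyridine-type — their lone pairs lie in the ring plane, leaving one electron in the p orbital; the carbocation has an empty p orbital), so the π system is cyclic and fully conjugated.
Counting π electrons: 6 × 2 = 12 from the double-bond units + 0 from the C(phenyl)(+) atom = 12.
With 12 = 4·3 π electrons, Hückel's rule classifies the planar ring as antiaromatic.

Antiaromatic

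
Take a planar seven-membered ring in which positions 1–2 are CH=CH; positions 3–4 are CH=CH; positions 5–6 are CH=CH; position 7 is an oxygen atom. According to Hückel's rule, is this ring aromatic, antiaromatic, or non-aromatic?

Antiaromatic

Check conjugation: the double-bond atoms are sp², each contributing one p electron; the oxygen donates one lone pair from its p orbital — every position has a p orbital, so the cyclic π system is continuous.
Tallying contributions gives 3 × 2 = 6 from the double-bond units + 2 from the O atom = 8.
A 4n π count (8, n = 2) in a planar conjugated ring means antiaromatic.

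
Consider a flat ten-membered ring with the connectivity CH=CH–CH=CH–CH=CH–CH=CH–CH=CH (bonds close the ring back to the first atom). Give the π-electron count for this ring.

Every ring atom contributes a p orbital perpendicular to the ring (the double-bond atoms are sp², each contributing one p electron), so the π system is cyclic and fully conjugated.
Adding the contributions, 5 × 2 = 10 from the 5 double-bond units.

10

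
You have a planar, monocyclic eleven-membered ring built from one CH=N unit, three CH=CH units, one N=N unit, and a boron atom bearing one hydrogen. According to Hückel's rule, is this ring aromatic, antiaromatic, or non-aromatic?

All ring atoms are sp² and supply a p orbital to the ring (the double-bond atoms are sp², each contributing one p electron; the doubly-bonded nitrogens are pyridine-type — their lone pairs lie in the ring plane, leaving one electron in the p orbital; the boron has an empty p orbital); the conjugation is uninterrupted.
Adding the contributions, 5 × 2 = 10 from the double-bond units + 0 from the BH atom = 10.
That gives a 4n+2 count (10, n = 2).

Aromatic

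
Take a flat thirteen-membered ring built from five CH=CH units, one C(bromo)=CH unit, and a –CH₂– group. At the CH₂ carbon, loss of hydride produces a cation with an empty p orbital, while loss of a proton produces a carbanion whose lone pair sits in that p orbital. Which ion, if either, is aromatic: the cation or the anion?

The anion

In both ions every ring atom is sp² and contributes a p orbital, so both rings are fully conjugated.
Cation: 6 × 2 + 0 = 12 π electrons → 4(3), antiaromatic.
Anion: 6 × 2 + 2 = 14 π electrons → 4(3)+2, aromatic.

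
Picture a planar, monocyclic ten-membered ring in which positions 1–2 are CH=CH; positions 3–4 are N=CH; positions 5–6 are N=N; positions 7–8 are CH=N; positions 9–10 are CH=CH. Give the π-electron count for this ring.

10

All ring atoms are sp² and supply a p orbital to the ring (each doubly-bonded ring atom is sp² with one p-orbital electron; each sp² =N– keeps its lone pair in-plane and puts one electron into the π system); the conjugation is uninterrupted.
π-electron count: 5 × 2 = 10 from the 5 double-bond units.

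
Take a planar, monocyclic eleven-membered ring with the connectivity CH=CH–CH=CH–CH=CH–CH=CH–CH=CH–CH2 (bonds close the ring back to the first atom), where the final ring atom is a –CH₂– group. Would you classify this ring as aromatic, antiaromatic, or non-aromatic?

Non-aromatic

At the CH2 position, the tetrahedral CH₂ carbon is sp³ and has no p orbital in the ring π system; the ring's p-orbital overlap is broken there.
Without a continuous loop of overlapping p orbitals the Hückel electron count never comes into play.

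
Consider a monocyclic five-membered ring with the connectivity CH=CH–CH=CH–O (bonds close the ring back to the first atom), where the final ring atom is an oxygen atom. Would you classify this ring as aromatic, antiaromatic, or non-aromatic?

The p orbitals form a continuous loop: the double-bond atoms are sp², each contributing one p electron; the oxygen donates one lone pair from its p orbital. The ring is fully conjugated.
Adding the contributions, 2 × 2 = 4 from the double-bond units + 2 from the O atom = 6.
Since 6 = 4·1 + 2, the ring meets the 4n+2 criterion.
(This ring is furan.)

Aromatic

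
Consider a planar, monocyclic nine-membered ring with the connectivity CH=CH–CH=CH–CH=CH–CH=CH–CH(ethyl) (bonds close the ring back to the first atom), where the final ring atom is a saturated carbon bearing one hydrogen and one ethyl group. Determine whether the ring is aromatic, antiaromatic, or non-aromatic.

The CH(ethyl) carbon is saturated: that saturated carbon is sp³ and has no p orbital in the ring π system. Conjugation is not continuous around the ring.
Broken conjugation rules out both aromaticity and antiaromaticity.

Non-aromatic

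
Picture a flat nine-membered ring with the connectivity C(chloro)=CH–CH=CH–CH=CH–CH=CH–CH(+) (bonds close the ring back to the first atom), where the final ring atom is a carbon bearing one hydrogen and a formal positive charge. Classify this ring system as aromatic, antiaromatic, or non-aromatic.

All ring atoms are sp² and supply a p orbital to the ring (every atom in a ring double bond is sp² and brings one electron to the p orbital; the carbocation has an empty p orbital); the conjugation is uninterrupted.
π-electron count: 4 × 2 = 8 from the double-bond units + 0 from the CH(+) atom = 8.
A 4n π count (8, n = 2) in a planar conjugated ring means antiaromatic.

Antiaromatic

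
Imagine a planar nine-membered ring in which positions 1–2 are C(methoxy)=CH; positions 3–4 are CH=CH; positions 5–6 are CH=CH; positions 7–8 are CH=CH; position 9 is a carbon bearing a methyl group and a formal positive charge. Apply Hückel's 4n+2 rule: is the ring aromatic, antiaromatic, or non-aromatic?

Check conjugation: the double-bond atoms are sp², each contributing one p electron; the carbocation has an empty p orbital — every position has a p orbital, so the cyclic π system is continuous.
Counting π electrons: 4 × 2 = 8 from the double-bond units + 0 from the C(methyl)(+) atom = 8.
With 8 = 4·2 π electrons, Hückel's rule classifies the planar ring as antiaromatic.

Antiaromatic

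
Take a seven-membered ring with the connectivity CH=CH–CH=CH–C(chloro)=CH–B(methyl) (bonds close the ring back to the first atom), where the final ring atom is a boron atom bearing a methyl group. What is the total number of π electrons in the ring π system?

6

Every ring atom contributes a p orbital perpendicular to the ring (every atom in a ring double bond is sp² and brings one electron to the p orbital; the boron has an empty p orbital), so the π system is cyclic and fully conjugated.
Adding the contributions, 3 × 2 = 6 from the double-bond units + 0 from the B(methyl) atom = 6.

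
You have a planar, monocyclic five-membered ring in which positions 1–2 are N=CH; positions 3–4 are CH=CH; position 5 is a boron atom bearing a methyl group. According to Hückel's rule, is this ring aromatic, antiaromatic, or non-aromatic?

Check conjugation: the double-bond atoms are sp², each contributing one p electron; the doubly-bonded nitrogens are pyridine-type — their lone pairs lie in the ring plane, leaving one electron in the p orbital; the boron has an empty p orbital — every position has a p orbital, so the cyclic π system is continuous.
π-electron count: 2 × 2 = 4 from the double-bond units + 0 from the B(methyl) atom = 4.
With 4 = 4·1 π electrons, Hückel's rule classifies the planar ring as antiaromatic.

Antiaromatic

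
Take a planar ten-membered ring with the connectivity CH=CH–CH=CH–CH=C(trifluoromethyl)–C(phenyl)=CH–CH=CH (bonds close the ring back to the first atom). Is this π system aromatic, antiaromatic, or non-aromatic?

Every ring atom contributes a p orbital perpendicular to the ring (every atom in a ring double bond is sp² and brings one electron to the p orbital), so the π system is cyclic and fully conjugated.
Counting π electrons: 5 × 2 = 10 from the 5 double-bond units.
Since 10 = 4·2 + 2, the ring meets the 4n+2 criterion.

Aromatic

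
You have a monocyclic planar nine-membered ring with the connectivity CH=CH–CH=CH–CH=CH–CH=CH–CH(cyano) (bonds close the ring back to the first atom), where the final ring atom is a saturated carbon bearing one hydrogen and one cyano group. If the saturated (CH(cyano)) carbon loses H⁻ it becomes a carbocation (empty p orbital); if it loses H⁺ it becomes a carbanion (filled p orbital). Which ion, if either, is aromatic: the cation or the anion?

The anion

Both ions have a continuous loop of p orbitals — each ring atom is sp².
Cation: 4 × 2 + 0 = 8 π electrons → 4(2), antiaromatic.
Anion: 4 × 2 + 2 = 10 π electrons → 4(2)+2, aromatic.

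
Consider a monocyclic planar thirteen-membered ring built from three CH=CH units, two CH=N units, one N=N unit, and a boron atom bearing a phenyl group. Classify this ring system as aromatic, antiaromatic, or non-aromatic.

Antiaromatic

All ring atoms are sp² and supply a p orbital to the ring (every atom in a ring double bond is sp² and brings one electron to the p orbital; each sp² =N– keeps its lone pair in-plane and puts one electron into the π system; the boron has an empty p orbital); the conjugation is uninterrupted.
Counting π electrons: 6 × 2 = 12 from the double-bond units + 0 from the B(phenyl) atom = 12.
A 4n π count (12, n = 3) in a planar conjugated ring means antiaromatic.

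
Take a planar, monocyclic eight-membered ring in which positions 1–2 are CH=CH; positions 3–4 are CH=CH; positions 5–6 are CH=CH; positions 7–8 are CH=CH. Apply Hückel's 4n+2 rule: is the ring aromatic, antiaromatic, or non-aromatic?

Antiaromatic

Check conjugation: each doubly-bonded ring atom is sp² with one p-orbital electron — every position has a p orbital, so the cyclic π system is continuous.
Counting π electrons: 4 × 2 = 8 from the 4 double-bond units.
8 = 4(2); a planar, fully conjugated 4n system is antiaromatic.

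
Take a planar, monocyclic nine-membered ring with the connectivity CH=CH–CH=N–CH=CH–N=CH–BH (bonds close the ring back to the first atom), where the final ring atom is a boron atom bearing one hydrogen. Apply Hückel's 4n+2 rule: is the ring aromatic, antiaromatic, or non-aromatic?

Check conjugation: every atom in a ring double bond is sp² and brings one electron to the p orbital; the doubly-bonded nitrogens are pyridine-type — their lone pairs lie in the ring plane, leaving one electron in the p orbital; the boron has an empty p orbital — every position has a p orbital, so the cyclic π system is continuous.
Adding the contributions, 4 × 2 = 8 from the double-bond units + 0 from the BH atom = 8.
8 = 4(2); a planar, fully conjugated 4n system is antiaromatic.

Antiaromatic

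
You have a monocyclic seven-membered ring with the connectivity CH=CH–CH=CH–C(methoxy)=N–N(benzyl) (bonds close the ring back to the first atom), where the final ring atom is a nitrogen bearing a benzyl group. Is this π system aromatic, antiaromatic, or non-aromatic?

Antiaromatic

The p orbitals form a continuous loop: the double-bond atoms are sp², each contributing one p electron; each =N– nitrogen is pyridine-type (lone pair in the sp² plane, one electron in the p orbital); the pyrrole-type nitrogen donates its lone pair from the p orbital. The ring is fully conjugated.
Tallying contributions gives 3 × 2 = 6 from the double-bond units + 2 from the N(benzyl) atom = 8.
With 8 = 4·2 π electrons, Hückel's rule classifies the planar ring as antiaromatic.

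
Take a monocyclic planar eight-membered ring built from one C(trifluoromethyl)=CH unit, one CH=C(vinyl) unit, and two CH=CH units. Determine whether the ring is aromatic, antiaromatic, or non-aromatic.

Antiaromatic

Every ring atom contributes a p orbital perpendicular to the ring (each doubly-bonded ring atom is sp² with one p-orbital electron), so the π system is cyclic and fully conjugated.
π-electron count: 4 × 2 = 8 from the 4 double-bond units.
A 4n π count (8, n = 2) in a planar conjugated ring means antiaromatic.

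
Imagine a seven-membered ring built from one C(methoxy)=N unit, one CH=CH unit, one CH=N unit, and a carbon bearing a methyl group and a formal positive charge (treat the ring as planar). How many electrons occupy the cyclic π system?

Every ring atom contributes a p orbital perpendicular to the ring (each doubly-bonded ring atom is sp² with one p-orbital electron; the doubly-bonded nitrogens are pyridine-type — their lone pairs lie in the ring plane, leaving one electron in the p orbital; the carbocation has an empty p orbital), so the π system is cyclic and fully conjugated.
Counting π electrons: 3 × 2 = 6 from the double-bond units + 0 from the C(methyl)(+) atom = 6.

6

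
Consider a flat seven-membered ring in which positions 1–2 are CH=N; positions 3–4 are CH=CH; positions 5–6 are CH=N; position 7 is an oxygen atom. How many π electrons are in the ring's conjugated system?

The p orbitals form a continuous loop: each doubly-bonded ring atom is sp² with one p-orbital electron; the doubly-bonded nitrogens are pyridine-type — their lone pairs lie in the ring plane, leaving one electron in the p orbital; the oxygen donates one lone pair from its p orbital. The ring is fully conjugated.
Counting π electrons: 3 × 2 = 6 from the double-bond units + 2 from the O atom = 8.

8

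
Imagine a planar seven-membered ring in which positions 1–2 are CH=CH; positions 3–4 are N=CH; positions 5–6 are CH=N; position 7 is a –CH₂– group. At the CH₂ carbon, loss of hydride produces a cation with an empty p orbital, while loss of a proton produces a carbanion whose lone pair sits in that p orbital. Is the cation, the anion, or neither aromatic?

The cation

In either ion the ring is fully conjugated: every atom, including the new sp² carbon, supplies a p orbital.
Cation: 3 × 2 + 0 = 6 π electrons → 4(1)+2, aromatic.
Anion: 3 × 2 + 2 = 8 π electrons → 4(2), antiaromatic.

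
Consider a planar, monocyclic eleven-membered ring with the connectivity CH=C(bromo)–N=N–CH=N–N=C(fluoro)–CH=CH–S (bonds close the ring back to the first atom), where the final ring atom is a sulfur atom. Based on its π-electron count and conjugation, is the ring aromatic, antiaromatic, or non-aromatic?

Antiaromatic

All ring atoms are sp² and supply a p orbital to the ring (each doubly-bonded ring atom is sp² with one p-orbital electron; the doubly-bonded nitrogens are pyridine-type — their lone pairs lie in the ring plane, leaving one electron in the p orbital; the sulfur donates one lone pair from its p orbital); the conjugation is uninterrupted.
Counting π electrons: 5 × 2 = 10 from the double-bond units + 2 from the S atom = 12.
12 is a 4n count (n = 3), so the planar conjugated ring is antiaromatic.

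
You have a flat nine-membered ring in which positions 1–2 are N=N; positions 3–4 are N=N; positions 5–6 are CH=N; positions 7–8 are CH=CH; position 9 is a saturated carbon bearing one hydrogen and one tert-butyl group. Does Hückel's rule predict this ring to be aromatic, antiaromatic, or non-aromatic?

Because that saturated carbon is sp³ and has no p orbital in the ring π system at the CH(tert-butyl) position, the π system cannot extend all the way around the ring.
Broken conjugation rules out both aromaticity and antiaromaticity.

Non-aromatic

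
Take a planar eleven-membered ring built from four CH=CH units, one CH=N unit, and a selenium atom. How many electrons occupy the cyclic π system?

The p orbitals form a continuous loop: each doubly-bonded ring atom is sp² with one p-orbital electron; each =N– nitrogen is pyridine-type (lone pair in the sp² plane, one electron in the p orbital); the selenium donates one lone pair from its p orbital. The ring is fully conjugated.
π-electron count: 5 × 2 = 10 from the double-bond units + 2 from the Se atom = 12.

12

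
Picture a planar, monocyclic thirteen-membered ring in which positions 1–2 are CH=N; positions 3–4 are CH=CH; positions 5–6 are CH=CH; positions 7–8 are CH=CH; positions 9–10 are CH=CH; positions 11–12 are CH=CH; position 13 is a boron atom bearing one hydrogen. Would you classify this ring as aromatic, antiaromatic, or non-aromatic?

Antiaromatic

Check conjugation: the double-bond atoms are sp², each contributing one p electron; each =N– nitrogen is pyridine-type (lone pair in the sp² plane, one electron in the p orbital); the boron has an empty p orbital — every position has a p orbital, so the cyclic π system is continuous.
π-electron count: 6 × 2 = 12 from the double-bond units + 0 from the BH atom = 12.
A 4n π count (12, n = 3) in a planar conjugated ring means antiaromatic.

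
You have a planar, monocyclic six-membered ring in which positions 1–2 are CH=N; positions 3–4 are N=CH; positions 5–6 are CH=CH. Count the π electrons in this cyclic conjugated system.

The p orbitals form a continuous loop: the double-bond atoms are sp², each contributing one p electron; the doubly-bonded nitrogens are pyridine-type — their lone pairs lie in the ring plane, leaving one electron in the p orbital. The ring is fully conjugated.
Adding the contributions, 3 × 2 = 6 from the 3 double-bond units.

6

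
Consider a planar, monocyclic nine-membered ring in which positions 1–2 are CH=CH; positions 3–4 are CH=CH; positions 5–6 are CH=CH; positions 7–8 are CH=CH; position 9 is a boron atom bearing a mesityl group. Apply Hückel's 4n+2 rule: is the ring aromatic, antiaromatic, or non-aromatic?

All ring atoms are sp² and supply a p orbital to the ring (each doubly-bonded ring atom is sp² with one p-orbital electron; the boron has an empty p orbital); the conjugation is uninterrupted.
Counting π electrons: 4 × 2 = 8 from the double-bond units + 0 from the B(mesityl) atom = 8.
A 4n π count (8, n = 2) in a planar conjugated ring means antiaromatic.

Antiaromatic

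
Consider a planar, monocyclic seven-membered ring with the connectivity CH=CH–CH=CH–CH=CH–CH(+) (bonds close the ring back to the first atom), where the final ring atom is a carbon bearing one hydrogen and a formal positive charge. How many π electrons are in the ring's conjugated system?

6

The p orbitals form a continuous loop: every atom in a ring double bond is sp² and brings one electron to the p orbital; the carbocation has an empty p orbital. The ring is fully conjugated.
Tallying contributions gives 3 × 2 = 6 from the double-bond units + 0 from the CH(+) atom = 6.
This is the tropylium cation.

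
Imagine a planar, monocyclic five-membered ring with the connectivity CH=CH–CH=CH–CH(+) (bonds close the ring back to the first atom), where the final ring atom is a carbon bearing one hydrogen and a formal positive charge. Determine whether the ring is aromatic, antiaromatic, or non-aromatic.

Antiaromatic

Every ring atom contributes a p orbital perpendicular to the ring (the double-bond atoms are sp², each contributing one p electron; the carbocation has an empty p orbital), so the π system is cyclic and fully conjugated.
π-electron count: 2 × 2 = 4 from the double-bond units + 0 from the CH(+) atom = 4.
4 is a 4n count (n = 1), so the planar conjugated ring is antiaromatic.
This is the cyclopentadienyl cation.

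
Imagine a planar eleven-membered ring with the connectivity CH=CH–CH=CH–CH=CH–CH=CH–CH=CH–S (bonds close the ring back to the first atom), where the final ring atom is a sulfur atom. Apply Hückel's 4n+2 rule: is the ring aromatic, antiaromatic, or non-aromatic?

Antiaromatic

All ring atoms are sp² and supply a p orbital to the ring (the double-bond atoms are sp², each contributing one p electron; the sulfur donates one lone pair from its p orbital); the conjugation is uninterrupted.
π-electron count: 5 × 2 = 10 from the double-bond units + 2 from the S atom = 12.
12 = 4(3); a planar, fully conjugated 4n system is antiaromatic.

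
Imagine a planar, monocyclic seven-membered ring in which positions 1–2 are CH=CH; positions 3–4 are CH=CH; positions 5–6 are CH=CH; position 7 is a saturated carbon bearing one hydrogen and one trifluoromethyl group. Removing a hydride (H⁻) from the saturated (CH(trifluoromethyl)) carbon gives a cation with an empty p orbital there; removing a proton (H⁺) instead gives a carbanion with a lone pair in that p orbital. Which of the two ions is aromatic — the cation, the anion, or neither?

In both ions every ring atom is sp² and contributes a p orbital, so both rings are fully conjugated.
Cation: 3 × 2 + 0 = 6 π electrons → 4(1)+2, aromatic.
Anion: 3 × 2 + 2 = 8 π electrons → 4(2), antiaromatic.

The cation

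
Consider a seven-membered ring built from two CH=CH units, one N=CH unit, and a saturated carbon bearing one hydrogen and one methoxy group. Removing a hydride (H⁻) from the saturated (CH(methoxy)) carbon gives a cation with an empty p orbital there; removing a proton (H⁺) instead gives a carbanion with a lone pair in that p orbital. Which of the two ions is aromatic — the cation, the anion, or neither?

The cation

In both ions every ring atom is sp² and contributes a p orbital, so both rings are fully conjugated.
Cation: 3 × 2 + 0 = 6 π electrons → 4(1)+2, aromatic.
Anion: 3 × 2 + 2 = 8 π electrons → 4(2), antiaromatic.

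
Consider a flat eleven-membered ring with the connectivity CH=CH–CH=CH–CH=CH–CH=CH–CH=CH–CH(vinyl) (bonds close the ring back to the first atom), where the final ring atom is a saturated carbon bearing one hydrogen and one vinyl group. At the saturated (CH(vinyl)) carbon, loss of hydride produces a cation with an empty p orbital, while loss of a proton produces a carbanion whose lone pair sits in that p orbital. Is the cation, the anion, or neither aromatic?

In both ions every ring atom is sp² and contributes a p orbital, so both rings are fully conjugated.
Cation: 5 × 2 + 0 = 10 π electrons → 4(2)+2, aromatic.
Anion: 5 × 2 + 2 = 12 π electrons → 4(3), antiaromatic.

The cation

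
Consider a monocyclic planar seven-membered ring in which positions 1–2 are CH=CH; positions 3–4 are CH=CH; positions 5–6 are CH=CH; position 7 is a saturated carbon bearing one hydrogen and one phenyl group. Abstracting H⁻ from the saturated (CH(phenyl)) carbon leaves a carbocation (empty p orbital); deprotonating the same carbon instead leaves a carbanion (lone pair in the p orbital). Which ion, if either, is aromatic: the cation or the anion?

The cation

Both ions have a continuous loop of p orbitals — each ring atom is sp².
Cation: 3 × 2 + 0 = 6 π electrons → 4(1)+2, aromatic.
Anion: 3 × 2 + 2 = 8 π electrons → 4(2), antiaromatic.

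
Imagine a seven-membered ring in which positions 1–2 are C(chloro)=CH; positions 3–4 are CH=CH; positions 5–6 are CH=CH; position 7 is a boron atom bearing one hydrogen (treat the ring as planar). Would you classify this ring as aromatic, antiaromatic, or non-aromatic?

Aromatic

The p orbitals form a continuous loop: every atom in a ring double bond is sp² and brings one electron to the p orbital; the boron has an empty p orbital. The ring is fully conjugated.
π-electron count: 3 × 2 = 6 from the double-bond units + 0 from the BH atom = 6.
With 6 π electrons (n = 1), the Hückel 4n+2 condition holds.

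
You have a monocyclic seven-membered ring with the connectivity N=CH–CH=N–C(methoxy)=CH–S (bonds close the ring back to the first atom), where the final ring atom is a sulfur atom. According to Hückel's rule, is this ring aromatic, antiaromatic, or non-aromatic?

Every ring atom contributes a p orbital perpendicular to the ring (every atom in a ring double bond is sp² and brings one electron to the p orbital; each sp² =N– keeps its lone pair in-plane and puts one electron into the π system; the sulfur donates one lone pair from its p orbital), so the π system is cyclic and fully conjugated.
π-electron count: 3 × 2 = 6 from the double-bond units + 2 from the S atom = 8.
8 = 4(2); a planar, fully conjugated 4n system is antiaromatic.

Antiaromatic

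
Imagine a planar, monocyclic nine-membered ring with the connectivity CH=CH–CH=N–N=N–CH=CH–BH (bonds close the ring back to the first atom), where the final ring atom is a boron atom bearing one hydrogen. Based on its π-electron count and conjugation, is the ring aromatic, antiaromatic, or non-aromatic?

Check conjugation: every atom in a ring double bond is sp² and brings one electron to the p orbital; the doubly-bonded nitrogens are pyridine-type — their lone pairs lie in the ring plane, leaving one electron in the p orbital; the boron has an empty p orbital — every position has a p orbital, so the cyclic π system is continuous.
π-electron count: 4 × 2 = 8 from the double-bond units + 0 from the BH atom = 8.
8 = 4(2); a planar, fully conjugated 4n system is antiaromatic.

Antiaromatic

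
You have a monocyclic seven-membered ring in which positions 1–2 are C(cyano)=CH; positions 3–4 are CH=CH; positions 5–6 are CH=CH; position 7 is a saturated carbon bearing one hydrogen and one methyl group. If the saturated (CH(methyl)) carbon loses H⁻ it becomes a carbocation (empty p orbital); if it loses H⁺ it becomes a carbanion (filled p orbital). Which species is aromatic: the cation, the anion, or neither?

The cation

Once that carbon is sp², every ring atom has a p orbital and both ions are fully conjugated.
Cation: 3 × 2 + 0 = 6 π electrons → 4(1)+2, aromatic.
Anion: 3 × 2 + 2 = 8 π electrons → 4(2), antiaromatic.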